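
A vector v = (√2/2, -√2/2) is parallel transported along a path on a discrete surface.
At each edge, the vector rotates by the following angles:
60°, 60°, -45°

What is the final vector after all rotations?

Total rotation: 60° + 60° + (-45°) = 75°. Final vector: (0.8660, 0.5000)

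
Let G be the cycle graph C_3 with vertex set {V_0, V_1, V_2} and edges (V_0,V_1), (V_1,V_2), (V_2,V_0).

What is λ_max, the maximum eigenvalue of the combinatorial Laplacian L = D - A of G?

The cycle graph C_n has Laplacian eigenvalues λ_k = 2 − 2cos(2πk/n), k = 0, 1, …, n−1. Here n = 3:
k=0: 2 − 2cos(0) = 0.0; k=1: 2 − 2cos(2π/3) = 3.0; k=2: 2 − 2cos(4π/3) = 3.0.
Laplacian eigenvalues: [0.0, 3.0, 3.0]. Largest eigenvalue (spectral radius) = 3.0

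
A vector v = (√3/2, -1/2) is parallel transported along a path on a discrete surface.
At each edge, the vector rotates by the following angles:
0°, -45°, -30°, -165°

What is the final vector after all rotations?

Total rotation: 0° + (-45°) + (-30°) + (-165°) = -240° ≡ 120° (mod 360°). Final vector: (0, 1)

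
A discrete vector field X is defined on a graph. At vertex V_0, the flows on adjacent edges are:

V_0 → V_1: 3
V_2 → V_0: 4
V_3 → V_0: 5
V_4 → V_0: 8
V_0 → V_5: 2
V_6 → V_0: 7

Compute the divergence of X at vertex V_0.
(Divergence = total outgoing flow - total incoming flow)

Divergence = sum of outgoing flows = 3 + (-4) + (-5) + (-8) + 2 + (-7) = -19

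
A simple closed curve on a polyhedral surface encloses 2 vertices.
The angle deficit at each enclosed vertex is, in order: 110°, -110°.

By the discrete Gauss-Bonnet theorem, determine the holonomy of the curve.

Holonomy = total enclosed curvature = 110° + (-110°) = 0°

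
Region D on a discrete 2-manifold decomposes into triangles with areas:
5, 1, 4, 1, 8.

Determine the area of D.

5 + 1 + 4 + 1 + 8 = 19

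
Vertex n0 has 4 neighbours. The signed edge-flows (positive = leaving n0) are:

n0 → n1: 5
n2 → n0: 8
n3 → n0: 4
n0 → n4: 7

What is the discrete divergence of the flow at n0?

Divergence = sum of outgoing flows = 5 + (-8) + (-4) + 7 = 0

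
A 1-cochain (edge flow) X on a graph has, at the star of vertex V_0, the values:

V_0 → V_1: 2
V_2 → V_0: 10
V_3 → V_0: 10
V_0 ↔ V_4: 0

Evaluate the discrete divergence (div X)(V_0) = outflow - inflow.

Divergence = sum of outgoing flows = 2 + (-10) + (-10) + 0 = -18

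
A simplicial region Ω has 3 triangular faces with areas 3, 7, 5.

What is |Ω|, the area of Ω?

3 + 7 + 5 = 15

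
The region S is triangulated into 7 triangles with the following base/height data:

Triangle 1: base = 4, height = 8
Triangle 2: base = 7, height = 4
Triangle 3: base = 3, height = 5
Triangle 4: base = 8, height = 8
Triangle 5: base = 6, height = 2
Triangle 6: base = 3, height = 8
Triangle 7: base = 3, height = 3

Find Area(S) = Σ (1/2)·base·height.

(1/2)×4×8 + (1/2)×7×4 + (1/2)×3×5 + (1/2)×8×8 + (1/2)×6×2 + (1/2)×3×8 + (1/2)×3×3 = 92.0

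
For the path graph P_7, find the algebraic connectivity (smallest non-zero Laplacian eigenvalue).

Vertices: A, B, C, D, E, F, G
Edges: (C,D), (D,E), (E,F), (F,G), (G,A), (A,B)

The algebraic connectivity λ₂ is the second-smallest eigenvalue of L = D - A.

The path graph P_n has Laplacian eigenvalues λ_k = 2 − 2cos(kπ/n), k = 0, 1, …, n−1. Here n = 7:
k=0: 2 − 2cos(0) = 0.0; k=1: 2 − 2cos(π/7) = 0.1981; k=2: 2 − 2cos(2π/7) = 0.753; k=3: 2 − 2cos(3π/7) = 1.555; k=4: 2 − 2cos(4π/7) = 2.445; k=5: 2 − 2cos(5π/7) = 3.247; k=6: 2 − 2cos(6π/7) = 3.8019.
Laplacian eigenvalues: [0.0, 0.1981, 0.753, 1.555, 2.445, 3.247, 3.8019]. Algebraic connectivity (smallest non-zero eigenvalue) = 0.1981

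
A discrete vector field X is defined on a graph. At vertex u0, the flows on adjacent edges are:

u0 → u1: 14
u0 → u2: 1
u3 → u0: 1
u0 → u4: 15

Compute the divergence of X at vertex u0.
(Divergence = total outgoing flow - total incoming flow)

Divergence = sum of outgoing flows = 14 + 1 + (-1) + 15 = 29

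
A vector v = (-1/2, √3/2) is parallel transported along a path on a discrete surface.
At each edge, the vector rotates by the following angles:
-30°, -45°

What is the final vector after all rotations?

Total rotation: (-30°) + (-45°) = -75°. Final vector: (0.7071, 0.7071)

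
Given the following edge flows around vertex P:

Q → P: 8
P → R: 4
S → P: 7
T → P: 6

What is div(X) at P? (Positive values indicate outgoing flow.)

Divergence = sum of outgoing flows = (-8) + 4 + (-7) + (-6) = -17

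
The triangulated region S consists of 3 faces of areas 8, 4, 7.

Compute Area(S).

8 + 4 + 7 = 19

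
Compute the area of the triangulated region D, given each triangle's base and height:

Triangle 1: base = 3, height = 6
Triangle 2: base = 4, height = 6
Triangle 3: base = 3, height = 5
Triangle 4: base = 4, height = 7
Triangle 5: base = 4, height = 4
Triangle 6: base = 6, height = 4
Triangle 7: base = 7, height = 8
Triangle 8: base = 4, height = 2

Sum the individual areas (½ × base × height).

(1/2)×3×6 + (1/2)×4×6 + (1/2)×3×5 + (1/2)×4×7 + (1/2)×4×4 + (1/2)×6×4 + (1/2)×7×8 + (1/2)×4×2 = 94.5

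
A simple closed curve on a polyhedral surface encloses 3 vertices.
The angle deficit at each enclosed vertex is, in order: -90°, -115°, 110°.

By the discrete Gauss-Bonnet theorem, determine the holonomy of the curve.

Holonomy = total enclosed curvature = (-90°) + (-115°) + 110° = -95°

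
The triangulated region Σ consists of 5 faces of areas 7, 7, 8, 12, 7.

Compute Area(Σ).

7 + 7 + 8 + 12 + 7 = 41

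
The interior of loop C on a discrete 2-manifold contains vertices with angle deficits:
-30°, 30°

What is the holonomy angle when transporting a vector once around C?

Holonomy = total enclosed curvature = (-30°) + 30° = 0°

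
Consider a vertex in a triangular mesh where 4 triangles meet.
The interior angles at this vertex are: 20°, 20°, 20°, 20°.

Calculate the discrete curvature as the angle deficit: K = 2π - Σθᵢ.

Sum of angles = 80°. K = 360° - 80° = 280° = 14π/9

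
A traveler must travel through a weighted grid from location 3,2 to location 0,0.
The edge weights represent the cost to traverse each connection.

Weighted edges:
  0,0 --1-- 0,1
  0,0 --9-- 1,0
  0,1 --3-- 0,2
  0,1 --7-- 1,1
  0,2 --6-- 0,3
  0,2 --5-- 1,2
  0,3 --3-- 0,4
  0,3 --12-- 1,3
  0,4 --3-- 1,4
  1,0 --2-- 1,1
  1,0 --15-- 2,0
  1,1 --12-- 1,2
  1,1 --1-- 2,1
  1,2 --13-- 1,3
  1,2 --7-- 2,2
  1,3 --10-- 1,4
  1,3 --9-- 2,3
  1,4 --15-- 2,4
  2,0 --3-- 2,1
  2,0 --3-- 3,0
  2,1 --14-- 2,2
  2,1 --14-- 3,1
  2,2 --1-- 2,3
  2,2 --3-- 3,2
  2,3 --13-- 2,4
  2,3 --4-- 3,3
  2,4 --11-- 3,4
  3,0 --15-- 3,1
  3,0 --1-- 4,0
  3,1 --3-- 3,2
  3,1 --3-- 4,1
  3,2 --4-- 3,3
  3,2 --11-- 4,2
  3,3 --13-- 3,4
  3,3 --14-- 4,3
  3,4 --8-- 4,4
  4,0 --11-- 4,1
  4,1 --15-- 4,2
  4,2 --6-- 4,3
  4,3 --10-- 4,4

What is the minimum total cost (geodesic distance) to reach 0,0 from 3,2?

Shortest path: 3,2 → 2,2 → 1,2 → 0,2 → 0,1 → 0,0, total weight = 19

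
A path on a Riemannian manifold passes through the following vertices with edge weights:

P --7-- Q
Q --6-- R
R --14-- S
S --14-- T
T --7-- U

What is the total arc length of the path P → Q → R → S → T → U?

Arc length = 7 + 6 + 14 + 14 + 7 = 48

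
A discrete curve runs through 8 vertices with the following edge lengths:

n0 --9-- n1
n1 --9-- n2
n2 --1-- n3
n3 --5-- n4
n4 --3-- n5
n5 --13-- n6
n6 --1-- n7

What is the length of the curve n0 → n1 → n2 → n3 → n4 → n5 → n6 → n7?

Arc length = 9 + 9 + 1 + 5 + 3 + 13 + 1 = 41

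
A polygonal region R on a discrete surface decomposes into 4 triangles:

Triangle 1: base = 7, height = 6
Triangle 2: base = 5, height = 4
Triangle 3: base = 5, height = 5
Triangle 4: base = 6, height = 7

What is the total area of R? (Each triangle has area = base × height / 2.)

(1/2)×7×6 + (1/2)×5×4 + (1/2)×5×5 + (1/2)×6×7 = 64.5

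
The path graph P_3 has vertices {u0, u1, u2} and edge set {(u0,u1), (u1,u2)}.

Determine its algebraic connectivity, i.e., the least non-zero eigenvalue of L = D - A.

The path graph P_n has Laplacian eigenvalues λ_k = 2 − 2cos(kπ/n), k = 0, 1, …, n−1. Here n = 3:
k=0: 2 − 2cos(0) = 0.0; k=1: 2 − 2cos(π/3) = 1.0; k=2: 2 − 2cos(2π/3) = 3.0.
Laplacian eigenvalues: [0.0, 1.0, 3.0]. Algebraic connectivity (smallest non-zero eigenvalue) = 1.0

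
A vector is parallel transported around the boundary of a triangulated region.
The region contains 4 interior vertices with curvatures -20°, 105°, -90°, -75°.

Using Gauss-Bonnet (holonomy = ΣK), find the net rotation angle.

Holonomy = total enclosed curvature = (-20°) + 105° + (-90°) + (-75°) = -80°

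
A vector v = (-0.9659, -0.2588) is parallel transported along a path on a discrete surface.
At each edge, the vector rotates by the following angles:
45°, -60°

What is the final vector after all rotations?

Total rotation: 45° + (-60°) = -15°. Final vector: (-1, 0)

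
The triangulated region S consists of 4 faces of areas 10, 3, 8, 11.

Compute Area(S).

10 + 3 + 8 + 11 = 32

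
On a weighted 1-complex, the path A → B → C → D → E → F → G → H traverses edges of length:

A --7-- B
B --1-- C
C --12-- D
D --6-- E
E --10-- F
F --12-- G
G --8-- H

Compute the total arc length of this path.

Arc length = 7 + 1 + 12 + 6 + 10 + 12 + 8 = 56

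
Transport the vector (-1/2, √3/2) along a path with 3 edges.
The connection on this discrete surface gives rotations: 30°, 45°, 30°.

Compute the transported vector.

Total rotation: 30° + 45° + 30° = 105°. Final vector: (-0.7071, -0.7071)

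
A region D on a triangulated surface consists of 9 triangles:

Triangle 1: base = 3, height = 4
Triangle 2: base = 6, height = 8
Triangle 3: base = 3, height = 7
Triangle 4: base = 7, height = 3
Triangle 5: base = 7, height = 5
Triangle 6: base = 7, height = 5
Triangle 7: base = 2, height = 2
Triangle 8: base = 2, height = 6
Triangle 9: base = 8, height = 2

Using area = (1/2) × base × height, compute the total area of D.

(1/2)×3×4 + (1/2)×6×8 + (1/2)×3×7 + (1/2)×7×3 + (1/2)×7×5 + (1/2)×7×5 + (1/2)×2×2 + (1/2)×2×6 + (1/2)×8×2 = 102.0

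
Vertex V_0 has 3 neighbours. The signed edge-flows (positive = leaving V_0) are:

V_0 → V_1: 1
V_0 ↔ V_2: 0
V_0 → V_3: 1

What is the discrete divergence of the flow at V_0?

Divergence = sum of outgoing flows = 1 + 0 + 1 = 2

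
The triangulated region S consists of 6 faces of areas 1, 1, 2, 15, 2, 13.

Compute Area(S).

1 + 1 + 2 + 15 + 2 + 13 = 34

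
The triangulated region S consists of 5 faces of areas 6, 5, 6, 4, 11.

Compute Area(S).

6 + 5 + 6 + 4 + 11 = 32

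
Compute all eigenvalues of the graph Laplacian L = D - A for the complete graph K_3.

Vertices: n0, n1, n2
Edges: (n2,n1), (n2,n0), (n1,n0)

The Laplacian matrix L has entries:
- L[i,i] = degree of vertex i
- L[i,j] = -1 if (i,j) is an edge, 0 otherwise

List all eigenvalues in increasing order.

For the complete graph K_n, L = nI − J (J = all-ones matrix). J has eigenvalues n (once, eigenvector 𝟙) and 0 (multiplicity n−1), so L has eigenvalues 0 (once) and n (multiplicity n−1). Here n = 3: eigenvalue 0 once and 3 with multiplicity 2.
Laplacian eigenvalues (increasing order): [0.0, 3.0, 3.0]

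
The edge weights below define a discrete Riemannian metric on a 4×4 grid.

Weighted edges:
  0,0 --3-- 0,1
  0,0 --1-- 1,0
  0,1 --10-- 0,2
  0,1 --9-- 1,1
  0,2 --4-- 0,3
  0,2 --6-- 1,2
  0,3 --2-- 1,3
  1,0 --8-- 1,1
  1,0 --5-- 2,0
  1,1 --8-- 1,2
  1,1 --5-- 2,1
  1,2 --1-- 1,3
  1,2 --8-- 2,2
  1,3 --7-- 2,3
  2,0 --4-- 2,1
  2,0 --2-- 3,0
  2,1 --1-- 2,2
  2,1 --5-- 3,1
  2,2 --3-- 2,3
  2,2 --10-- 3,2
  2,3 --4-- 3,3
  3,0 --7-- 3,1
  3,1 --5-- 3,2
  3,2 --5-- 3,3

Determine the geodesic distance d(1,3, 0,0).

Shortest path: 1,3 → 1,2 → 1,1 → 1,0 → 0,0, total weight = 18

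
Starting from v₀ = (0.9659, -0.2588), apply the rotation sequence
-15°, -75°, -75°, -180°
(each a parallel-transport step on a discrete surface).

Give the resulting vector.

Total rotation: (-15°) + (-75°) + (-75°) + (-180°) = -345° ≡ 15° (mod 360°). Final vector: (1, 0)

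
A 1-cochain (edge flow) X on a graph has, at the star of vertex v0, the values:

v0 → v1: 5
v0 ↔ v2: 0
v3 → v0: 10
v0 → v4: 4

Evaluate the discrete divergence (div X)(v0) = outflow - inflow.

Divergence = sum of outgoing flows = 5 + 0 + (-10) + 4 = -1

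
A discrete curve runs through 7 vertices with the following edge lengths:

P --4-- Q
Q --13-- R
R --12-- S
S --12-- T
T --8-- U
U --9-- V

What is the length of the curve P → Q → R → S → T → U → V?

Arc length = 4 + 13 + 12 + 12 + 8 + 9 = 58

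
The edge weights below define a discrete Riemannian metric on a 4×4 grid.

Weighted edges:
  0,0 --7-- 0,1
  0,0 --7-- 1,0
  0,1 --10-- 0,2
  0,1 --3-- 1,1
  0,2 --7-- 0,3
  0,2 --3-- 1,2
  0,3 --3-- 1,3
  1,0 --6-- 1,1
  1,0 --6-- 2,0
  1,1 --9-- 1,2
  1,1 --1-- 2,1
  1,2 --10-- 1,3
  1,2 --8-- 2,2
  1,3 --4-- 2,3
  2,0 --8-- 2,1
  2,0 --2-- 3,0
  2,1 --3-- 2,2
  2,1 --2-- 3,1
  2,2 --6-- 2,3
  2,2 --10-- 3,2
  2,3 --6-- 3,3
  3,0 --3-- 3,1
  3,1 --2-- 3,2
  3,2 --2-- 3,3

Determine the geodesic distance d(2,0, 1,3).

Shortest path: 2,0 → 3,0 → 3,1 → 3,2 → 3,3 → 2,3 → 1,3, total weight = 19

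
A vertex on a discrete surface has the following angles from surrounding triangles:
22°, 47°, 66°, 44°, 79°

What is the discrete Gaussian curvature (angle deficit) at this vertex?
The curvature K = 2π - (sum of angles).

Sum of angles = 258°. K = 360° - 258° = 102° = 17π/30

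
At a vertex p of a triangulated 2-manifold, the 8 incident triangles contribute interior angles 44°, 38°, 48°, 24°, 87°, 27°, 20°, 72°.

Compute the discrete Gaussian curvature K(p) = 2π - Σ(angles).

Sum of angles = 360°. K = 360° - 360° = 0° = 0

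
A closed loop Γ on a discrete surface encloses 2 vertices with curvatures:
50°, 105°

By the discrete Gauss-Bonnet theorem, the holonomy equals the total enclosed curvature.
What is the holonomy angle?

Holonomy = total enclosed curvature = 50° + 105° = 155°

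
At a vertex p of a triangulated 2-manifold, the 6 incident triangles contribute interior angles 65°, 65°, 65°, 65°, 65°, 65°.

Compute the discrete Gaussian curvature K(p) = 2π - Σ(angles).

Sum of angles = 390°. K = 360° - 390° = -30° = -π/6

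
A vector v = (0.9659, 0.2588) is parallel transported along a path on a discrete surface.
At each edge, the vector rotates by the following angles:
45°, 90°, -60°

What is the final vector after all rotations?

Total rotation: 45° + 90° + (-60°) = 75°. Final vector: (0, 1)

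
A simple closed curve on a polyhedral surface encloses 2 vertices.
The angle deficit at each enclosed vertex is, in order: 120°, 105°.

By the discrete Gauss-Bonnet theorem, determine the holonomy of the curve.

Holonomy = total enclosed curvature = 120° + 105° = 225°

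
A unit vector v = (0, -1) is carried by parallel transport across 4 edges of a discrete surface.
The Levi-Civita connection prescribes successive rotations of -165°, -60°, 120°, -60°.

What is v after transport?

Total rotation: (-165°) + (-60°) + 120° + (-60°) = -165°. Final vector: (-0.2588, 0.9659)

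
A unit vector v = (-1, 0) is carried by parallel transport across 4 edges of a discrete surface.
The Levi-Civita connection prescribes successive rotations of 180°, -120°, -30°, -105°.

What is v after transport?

Total rotation: 180° + (-120°) + (-30°) + (-105°) = -75°. Final vector: (-0.2588, 0.9659)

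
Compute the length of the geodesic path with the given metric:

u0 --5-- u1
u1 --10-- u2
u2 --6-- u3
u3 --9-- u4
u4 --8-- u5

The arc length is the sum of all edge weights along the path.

Arc length = 5 + 10 + 6 + 9 + 8 = 38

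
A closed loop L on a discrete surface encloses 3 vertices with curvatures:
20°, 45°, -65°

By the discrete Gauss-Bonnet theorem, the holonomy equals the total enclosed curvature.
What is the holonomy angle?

Holonomy = total enclosed curvature = 20° + 45° + (-65°) = 0°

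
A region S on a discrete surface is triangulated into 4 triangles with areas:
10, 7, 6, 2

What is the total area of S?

10 + 7 + 6 + 2 = 25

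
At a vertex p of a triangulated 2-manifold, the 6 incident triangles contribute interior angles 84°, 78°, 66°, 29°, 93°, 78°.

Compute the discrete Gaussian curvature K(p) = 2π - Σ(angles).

Sum of angles = 428°. K = 360° - 428° = -68° = -17π/45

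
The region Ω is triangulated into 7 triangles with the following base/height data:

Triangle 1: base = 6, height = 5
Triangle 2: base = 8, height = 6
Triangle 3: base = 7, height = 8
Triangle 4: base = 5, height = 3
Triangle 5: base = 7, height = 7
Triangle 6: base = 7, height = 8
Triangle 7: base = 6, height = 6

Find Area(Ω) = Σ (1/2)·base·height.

(1/2)×6×5 + (1/2)×8×6 + (1/2)×7×8 + (1/2)×5×3 + (1/2)×7×7 + (1/2)×7×8 + (1/2)×6×6 = 145.0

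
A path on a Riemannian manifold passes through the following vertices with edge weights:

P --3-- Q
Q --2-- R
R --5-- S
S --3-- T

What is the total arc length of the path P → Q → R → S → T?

Arc length = 3 + 2 + 5 + 3 = 13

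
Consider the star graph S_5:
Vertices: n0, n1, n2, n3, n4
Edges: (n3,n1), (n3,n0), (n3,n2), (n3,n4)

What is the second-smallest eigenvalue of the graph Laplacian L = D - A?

The star S_5 is the complete bipartite graph K_{1,4} (one hub of degree 4, 4 leaves of degree 1). The Laplacian spectrum of K_{p,q} is 0, p (multiplicity q−1), q (multiplicity p−1), p+q. With p = 1, q = 4: 0 once, 1 with multiplicity 3, and 5 once. (Check: trace L = sum of degrees = 8 = 3·1 + 5.)
Laplacian eigenvalues: [0.0, 1.0, 1.0, 1.0, 5.0]. Algebraic connectivity (smallest non-zero eigenvalue) = 1.0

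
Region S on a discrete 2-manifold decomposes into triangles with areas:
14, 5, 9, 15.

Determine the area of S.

14 + 5 + 9 + 15 = 43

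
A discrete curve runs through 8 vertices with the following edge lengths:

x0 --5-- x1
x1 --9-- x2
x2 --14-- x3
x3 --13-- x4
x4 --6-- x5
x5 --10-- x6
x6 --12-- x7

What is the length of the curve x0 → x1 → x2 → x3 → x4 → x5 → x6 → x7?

Arc length = 5 + 9 + 14 + 13 + 6 + 10 + 12 = 69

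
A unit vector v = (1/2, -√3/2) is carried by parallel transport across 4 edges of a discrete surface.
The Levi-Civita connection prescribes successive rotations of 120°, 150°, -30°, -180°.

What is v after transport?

Total rotation: 120° + 150° + (-30°) + (-180°) = 60°. Final vector: (1, 0)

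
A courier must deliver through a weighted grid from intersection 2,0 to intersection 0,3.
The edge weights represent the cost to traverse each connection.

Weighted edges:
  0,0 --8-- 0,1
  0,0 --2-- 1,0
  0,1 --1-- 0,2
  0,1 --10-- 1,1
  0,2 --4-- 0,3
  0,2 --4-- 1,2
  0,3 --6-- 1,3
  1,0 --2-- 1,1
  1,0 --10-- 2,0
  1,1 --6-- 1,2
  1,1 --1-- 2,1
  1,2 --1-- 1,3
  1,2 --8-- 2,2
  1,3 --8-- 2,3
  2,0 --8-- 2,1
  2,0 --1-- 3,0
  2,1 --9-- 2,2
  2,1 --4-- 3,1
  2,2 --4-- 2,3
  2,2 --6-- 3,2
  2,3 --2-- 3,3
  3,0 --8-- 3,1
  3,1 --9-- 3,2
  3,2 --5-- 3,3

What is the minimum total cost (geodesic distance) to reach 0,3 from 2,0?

Shortest path: 2,0 → 2,1 → 1,1 → 1,2 → 1,3 → 0,3, total weight = 22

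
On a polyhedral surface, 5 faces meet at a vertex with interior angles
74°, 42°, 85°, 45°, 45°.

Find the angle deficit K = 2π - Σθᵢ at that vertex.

Sum of angles = 291°. K = 360° - 291° = 69° = 23π/60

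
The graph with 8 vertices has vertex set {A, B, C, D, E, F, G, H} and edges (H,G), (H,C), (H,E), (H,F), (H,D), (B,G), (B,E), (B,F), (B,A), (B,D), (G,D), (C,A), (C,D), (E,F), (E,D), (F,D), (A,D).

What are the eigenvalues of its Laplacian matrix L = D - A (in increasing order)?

Degrees: deg(A) = 3, deg(B) = 5, deg(C) = 3, deg(D) = 7, deg(E) = 4, deg(F) = 4, deg(G) = 3, deg(H) = 5.
L = D − A with rows/columns ordered (A, B, C, D, E, F, G, H):
  [ 3, -1, -1, -1,  0,  0,  0,  0]
  [-1,  5,  0, -1, -1, -1, -1,  0]
  [-1,  0,  3, -1,  0,  0,  0, -1]
  [-1, -1, -1,  7, -1, -1, -1, -1]
  [ 0, -1,  0, -1,  4, -1,  0, -1]
  [ 0, -1,  0, -1, -1,  4,  0, -1]
  [ 0, -1,  0, -1,  0,  0,  3, -1]
  [ 0,  0, -1, -1, -1, -1, -1,  5]
Characteristic polynomial: det(λI − L) = λ(λ² − 9λ + 15)(λ − 3)(λ² − 9λ + 19)(λ − 5)(λ − 8).
Roots: λ = 0; (λ² − 9λ + 15) = 0 ⇒ λ = (9 ± √21)/2 ≈ 2.2087, 6.7913; (λ − 3) = 0 ⇒ λ = 3; (λ² − 9λ + 19) = 0 ⇒ λ = (9 ± √5)/2 ≈ 3.382, 5.618; (λ − 5) = 0 ⇒ λ = 5; (λ − 8) = 0 ⇒ λ = 8.
(Check: the roots sum (with multiplicity) to 34, matching trace L = Σdeg = 2·17 = 34.)
Laplacian eigenvalues (increasing order): [0.0, 2.2087, 3.0, 3.382, 5.0, 5.618, 6.7913, 8.0]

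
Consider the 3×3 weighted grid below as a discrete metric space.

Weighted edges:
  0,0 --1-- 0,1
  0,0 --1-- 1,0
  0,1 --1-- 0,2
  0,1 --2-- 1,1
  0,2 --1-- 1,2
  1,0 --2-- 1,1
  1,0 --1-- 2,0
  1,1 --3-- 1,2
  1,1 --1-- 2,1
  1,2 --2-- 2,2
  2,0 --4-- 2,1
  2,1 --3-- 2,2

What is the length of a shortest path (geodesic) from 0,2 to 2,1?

Shortest path: 0,2 → 0,1 → 1,1 → 2,1, total weight = 4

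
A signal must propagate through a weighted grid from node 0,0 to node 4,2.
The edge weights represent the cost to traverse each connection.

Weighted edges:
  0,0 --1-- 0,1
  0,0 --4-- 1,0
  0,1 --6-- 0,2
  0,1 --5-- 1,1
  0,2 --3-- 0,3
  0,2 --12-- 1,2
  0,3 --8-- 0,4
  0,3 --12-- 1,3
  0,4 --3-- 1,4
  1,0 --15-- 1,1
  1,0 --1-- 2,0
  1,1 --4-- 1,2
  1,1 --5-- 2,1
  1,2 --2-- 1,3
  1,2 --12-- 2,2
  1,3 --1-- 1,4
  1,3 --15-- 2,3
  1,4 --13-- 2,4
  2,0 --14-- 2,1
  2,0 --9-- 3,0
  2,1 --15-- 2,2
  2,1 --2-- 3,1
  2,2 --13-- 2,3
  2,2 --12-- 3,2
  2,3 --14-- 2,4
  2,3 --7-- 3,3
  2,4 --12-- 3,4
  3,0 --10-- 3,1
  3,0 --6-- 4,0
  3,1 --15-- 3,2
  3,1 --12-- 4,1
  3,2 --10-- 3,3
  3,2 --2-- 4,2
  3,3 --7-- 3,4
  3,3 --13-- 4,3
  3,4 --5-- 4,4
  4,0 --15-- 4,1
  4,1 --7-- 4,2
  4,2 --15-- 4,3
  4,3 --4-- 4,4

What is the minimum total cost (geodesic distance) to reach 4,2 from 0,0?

Shortest path: 0,0 → 0,1 → 1,1 → 2,1 → 3,1 → 3,2 → 4,2, total weight = 30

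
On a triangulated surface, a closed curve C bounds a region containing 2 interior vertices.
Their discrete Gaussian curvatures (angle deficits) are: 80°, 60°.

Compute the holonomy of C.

Holonomy = total enclosed curvature = 80° + 60° = 140°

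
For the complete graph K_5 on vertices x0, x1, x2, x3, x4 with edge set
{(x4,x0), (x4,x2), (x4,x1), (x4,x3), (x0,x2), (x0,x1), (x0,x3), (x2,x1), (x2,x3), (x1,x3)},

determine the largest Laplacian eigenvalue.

For the complete graph K_n, L = nI − J (J = all-ones matrix). J has eigenvalues n (once, eigenvector 𝟙) and 0 (multiplicity n−1), so L has eigenvalues 0 (once) and n (multiplicity n−1). Here n = 5: eigenvalue 0 once and 5 with multiplicity 4.
Laplacian eigenvalues: [0.0, 5.0, 5.0, 5.0, 5.0]. Largest eigenvalue (spectral radius) = 5.0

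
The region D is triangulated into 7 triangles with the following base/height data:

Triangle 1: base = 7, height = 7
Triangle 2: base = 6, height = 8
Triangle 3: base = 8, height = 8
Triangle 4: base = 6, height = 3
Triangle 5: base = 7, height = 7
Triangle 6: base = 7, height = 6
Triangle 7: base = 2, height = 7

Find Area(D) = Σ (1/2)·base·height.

(1/2)×7×7 + (1/2)×6×8 + (1/2)×8×8 + (1/2)×6×3 + (1/2)×7×7 + (1/2)×7×6 + (1/2)×2×7 = 142.0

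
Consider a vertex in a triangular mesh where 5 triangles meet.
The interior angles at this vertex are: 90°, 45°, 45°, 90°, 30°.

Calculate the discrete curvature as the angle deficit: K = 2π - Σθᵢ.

Sum of angles = 300°. K = 360° - 300° = 60° = π/3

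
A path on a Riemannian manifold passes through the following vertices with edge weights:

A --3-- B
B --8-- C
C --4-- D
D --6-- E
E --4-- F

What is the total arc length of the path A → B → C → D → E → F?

Arc length = 3 + 8 + 4 + 6 + 4 = 25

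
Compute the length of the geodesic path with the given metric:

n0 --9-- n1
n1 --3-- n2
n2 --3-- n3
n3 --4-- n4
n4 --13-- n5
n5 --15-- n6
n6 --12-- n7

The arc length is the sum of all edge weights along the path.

Arc length = 9 + 3 + 3 + 4 + 13 + 15 + 12 = 59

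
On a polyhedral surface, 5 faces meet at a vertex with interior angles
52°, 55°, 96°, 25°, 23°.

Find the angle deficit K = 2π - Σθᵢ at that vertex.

Sum of angles = 251°. K = 360° - 251° = 109° = 109π/180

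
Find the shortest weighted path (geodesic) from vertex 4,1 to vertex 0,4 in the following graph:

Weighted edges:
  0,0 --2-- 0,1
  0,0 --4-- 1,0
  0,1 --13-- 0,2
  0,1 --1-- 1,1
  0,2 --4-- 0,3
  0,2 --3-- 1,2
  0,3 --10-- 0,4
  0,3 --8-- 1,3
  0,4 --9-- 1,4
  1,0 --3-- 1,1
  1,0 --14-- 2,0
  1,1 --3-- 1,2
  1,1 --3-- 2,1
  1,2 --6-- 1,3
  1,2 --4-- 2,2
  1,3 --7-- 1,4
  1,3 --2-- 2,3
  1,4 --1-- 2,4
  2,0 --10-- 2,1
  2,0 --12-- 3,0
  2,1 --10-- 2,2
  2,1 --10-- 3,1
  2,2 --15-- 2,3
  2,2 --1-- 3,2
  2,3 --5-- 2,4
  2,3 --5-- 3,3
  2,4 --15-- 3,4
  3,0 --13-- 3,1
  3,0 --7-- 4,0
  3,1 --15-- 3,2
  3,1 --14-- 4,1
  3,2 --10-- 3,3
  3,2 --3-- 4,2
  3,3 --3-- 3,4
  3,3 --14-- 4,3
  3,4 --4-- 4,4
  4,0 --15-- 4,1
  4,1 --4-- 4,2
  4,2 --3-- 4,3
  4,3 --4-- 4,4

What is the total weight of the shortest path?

Shortest path: 4,1 → 4,2 → 3,2 → 2,2 → 1,2 → 0,2 → 0,3 → 0,4, total weight = 29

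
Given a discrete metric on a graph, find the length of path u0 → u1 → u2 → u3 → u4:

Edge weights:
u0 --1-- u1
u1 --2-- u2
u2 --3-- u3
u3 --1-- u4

Arc length = 1 + 2 + 3 + 1 = 7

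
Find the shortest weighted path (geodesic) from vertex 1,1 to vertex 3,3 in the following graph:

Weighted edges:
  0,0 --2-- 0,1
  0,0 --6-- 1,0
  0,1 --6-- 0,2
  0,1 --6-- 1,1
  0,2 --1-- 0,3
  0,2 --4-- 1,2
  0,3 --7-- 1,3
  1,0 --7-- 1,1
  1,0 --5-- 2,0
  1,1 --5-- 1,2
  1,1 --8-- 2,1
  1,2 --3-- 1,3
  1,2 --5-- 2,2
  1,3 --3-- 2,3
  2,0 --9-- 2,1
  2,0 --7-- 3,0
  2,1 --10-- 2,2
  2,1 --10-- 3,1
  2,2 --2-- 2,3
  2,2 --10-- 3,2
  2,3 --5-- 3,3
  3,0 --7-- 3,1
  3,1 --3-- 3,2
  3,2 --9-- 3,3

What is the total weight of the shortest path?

Shortest path: 1,1 → 1,2 → 1,3 → 2,3 → 3,3, total weight = 16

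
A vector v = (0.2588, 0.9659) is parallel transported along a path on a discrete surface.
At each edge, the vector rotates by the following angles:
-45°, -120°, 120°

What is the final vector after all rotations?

Total rotation: (-45°) + (-120°) + 120° = -45°. Final vector: (0.8660, 0.5000)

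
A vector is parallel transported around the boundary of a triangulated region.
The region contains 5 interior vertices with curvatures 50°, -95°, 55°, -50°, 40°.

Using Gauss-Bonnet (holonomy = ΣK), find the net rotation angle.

Holonomy = total enclosed curvature = 50° + (-95°) + 55° + (-50°) + 40° = 0°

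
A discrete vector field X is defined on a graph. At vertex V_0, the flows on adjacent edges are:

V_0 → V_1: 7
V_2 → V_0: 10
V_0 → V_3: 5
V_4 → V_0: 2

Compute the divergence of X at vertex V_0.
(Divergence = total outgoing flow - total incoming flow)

Divergence = sum of outgoing flows = 7 + (-10) + 5 + (-2) = 0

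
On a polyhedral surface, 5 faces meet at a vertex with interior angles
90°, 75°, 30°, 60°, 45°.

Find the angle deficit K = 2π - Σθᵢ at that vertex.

Sum of angles = 300°. K = 360° - 300° = 60°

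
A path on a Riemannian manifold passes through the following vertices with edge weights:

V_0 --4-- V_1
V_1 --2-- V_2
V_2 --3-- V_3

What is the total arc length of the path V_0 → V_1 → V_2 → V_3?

Arc length = 4 + 2 + 3 = 9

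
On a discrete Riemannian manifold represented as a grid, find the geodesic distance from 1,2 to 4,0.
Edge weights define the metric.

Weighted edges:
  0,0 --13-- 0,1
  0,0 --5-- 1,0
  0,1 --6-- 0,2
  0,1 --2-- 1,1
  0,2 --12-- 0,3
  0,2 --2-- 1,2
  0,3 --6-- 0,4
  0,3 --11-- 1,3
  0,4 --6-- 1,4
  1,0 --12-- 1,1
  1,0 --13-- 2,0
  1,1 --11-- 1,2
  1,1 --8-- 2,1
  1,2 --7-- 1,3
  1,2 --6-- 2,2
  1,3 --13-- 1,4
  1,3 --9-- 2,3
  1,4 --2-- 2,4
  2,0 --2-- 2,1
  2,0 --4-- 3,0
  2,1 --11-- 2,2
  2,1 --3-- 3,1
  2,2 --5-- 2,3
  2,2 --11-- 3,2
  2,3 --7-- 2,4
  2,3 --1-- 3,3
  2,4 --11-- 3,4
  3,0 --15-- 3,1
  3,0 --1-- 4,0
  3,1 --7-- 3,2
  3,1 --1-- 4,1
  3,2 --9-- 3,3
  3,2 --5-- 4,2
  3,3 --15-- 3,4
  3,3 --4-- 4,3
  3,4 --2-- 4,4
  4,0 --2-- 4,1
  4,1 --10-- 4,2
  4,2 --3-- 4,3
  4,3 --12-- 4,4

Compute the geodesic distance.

Shortest path: 1,2 → 2,2 → 2,1 → 3,1 → 4,1 → 4,0, total weight = 23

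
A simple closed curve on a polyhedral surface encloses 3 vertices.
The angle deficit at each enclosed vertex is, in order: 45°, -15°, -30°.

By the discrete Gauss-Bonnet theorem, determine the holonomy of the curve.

Holonomy = total enclosed curvature = 45° + (-15°) + (-30°) = 0°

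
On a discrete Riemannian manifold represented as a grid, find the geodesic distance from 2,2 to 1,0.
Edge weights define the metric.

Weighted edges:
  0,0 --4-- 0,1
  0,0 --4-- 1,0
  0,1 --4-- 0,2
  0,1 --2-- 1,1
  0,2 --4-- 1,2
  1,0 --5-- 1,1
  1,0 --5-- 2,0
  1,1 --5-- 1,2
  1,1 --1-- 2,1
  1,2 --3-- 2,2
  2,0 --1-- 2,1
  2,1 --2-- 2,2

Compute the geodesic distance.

Shortest path: 2,2 → 2,1 → 1,1 → 1,0, total weight = 8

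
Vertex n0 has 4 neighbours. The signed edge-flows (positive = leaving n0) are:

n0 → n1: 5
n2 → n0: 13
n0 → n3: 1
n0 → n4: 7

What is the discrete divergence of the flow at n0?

Divergence = sum of outgoing flows = 5 + (-13) + 1 + 7 = 0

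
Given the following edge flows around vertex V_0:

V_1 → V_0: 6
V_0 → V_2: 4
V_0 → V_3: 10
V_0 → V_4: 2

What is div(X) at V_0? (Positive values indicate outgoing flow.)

Divergence = sum of outgoing flows = (-6) + 4 + 10 + 2 = 10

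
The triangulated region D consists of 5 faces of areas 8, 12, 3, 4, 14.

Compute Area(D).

8 + 12 + 3 + 4 + 14 = 41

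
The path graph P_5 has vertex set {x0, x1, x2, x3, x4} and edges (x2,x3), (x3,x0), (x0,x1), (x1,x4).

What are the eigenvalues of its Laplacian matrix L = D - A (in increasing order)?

The path graph P_n has Laplacian eigenvalues λ_k = 2 − 2cos(kπ/n), k = 0, 1, …, n−1. Here n = 5:
k=0: 2 − 2cos(0) = 0.0; k=1: 2 − 2cos(π/5) = 0.382; k=2: 2 − 2cos(2π/5) = 1.382; k=3: 2 − 2cos(3π/5) = 2.618; k=4: 2 − 2cos(4π/5) = 3.618.
Laplacian eigenvalues (increasing order): [0.0, 0.382, 1.382, 2.618, 3.618]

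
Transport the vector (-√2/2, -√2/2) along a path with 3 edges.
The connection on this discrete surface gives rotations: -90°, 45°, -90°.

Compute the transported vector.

Total rotation: (-90°) + 45° + (-90°) = -135°. Final vector: (0, 1)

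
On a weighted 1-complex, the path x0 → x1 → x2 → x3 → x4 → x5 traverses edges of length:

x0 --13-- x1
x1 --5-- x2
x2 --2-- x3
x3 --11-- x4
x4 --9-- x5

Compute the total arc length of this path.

Arc length = 13 + 5 + 2 + 11 + 9 = 40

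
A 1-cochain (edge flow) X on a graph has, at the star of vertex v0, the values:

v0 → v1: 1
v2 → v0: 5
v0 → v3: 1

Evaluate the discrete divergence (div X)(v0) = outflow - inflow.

Divergence = sum of outgoing flows = 1 + (-5) + 1 = -3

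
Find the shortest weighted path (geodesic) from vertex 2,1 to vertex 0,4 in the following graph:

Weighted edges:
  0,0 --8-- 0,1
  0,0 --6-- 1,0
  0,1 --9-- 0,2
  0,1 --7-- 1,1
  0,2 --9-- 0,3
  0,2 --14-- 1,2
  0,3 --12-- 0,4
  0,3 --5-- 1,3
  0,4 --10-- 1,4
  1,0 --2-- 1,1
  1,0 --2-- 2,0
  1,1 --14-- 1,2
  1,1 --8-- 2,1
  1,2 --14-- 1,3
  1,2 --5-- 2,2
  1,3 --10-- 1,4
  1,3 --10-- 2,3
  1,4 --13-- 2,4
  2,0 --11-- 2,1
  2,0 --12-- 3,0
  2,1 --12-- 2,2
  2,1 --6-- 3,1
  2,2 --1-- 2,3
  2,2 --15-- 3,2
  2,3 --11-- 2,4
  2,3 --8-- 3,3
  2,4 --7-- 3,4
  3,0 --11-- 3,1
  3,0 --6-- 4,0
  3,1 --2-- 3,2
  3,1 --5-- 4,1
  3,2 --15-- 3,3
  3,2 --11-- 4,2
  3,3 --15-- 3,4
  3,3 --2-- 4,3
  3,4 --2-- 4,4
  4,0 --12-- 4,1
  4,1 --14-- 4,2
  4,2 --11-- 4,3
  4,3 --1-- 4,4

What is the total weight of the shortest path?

Shortest path: 2,1 → 2,2 → 2,3 → 1,3 → 0,3 → 0,4, total weight = 40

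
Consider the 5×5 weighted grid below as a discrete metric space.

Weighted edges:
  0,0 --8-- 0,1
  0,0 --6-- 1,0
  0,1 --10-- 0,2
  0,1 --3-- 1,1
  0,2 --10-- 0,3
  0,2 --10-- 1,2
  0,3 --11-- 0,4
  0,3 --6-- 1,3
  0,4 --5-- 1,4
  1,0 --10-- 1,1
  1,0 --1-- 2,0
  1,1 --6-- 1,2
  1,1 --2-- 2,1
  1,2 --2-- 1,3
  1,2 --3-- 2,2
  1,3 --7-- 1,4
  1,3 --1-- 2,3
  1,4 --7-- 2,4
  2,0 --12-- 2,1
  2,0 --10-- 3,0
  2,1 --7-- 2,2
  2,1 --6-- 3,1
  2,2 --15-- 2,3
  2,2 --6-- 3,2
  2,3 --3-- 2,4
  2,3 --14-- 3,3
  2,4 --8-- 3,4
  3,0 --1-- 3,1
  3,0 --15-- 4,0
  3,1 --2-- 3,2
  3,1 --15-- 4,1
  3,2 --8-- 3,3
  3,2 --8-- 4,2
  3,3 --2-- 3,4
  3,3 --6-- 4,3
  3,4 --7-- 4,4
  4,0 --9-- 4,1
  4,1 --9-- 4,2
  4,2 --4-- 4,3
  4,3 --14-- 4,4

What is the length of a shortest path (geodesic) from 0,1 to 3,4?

Shortest path: 0,1 → 1,1 → 1,2 → 1,3 → 2,3 → 2,4 → 3,4, total weight = 23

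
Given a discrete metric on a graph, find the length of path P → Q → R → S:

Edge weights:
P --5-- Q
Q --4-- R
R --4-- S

Arc length = 5 + 4 + 4 = 13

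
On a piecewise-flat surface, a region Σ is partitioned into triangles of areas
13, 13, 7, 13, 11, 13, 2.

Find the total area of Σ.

13 + 13 + 7 + 13 + 11 + 13 + 2 = 72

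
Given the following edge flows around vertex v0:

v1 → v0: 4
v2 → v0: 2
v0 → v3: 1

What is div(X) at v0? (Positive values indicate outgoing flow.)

Divergence = sum of outgoing flows = (-4) + (-2) + 1 = -5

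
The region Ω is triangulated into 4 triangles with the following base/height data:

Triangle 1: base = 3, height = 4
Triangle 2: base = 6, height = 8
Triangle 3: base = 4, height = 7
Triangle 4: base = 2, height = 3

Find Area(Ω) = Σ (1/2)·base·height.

(1/2)×3×4 + (1/2)×6×8 + (1/2)×4×7 + (1/2)×2×3 = 47.0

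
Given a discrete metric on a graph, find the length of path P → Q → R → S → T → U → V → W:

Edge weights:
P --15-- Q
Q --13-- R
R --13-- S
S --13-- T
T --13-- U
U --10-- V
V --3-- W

Arc length = 15 + 13 + 13 + 13 + 13 + 10 + 3 = 80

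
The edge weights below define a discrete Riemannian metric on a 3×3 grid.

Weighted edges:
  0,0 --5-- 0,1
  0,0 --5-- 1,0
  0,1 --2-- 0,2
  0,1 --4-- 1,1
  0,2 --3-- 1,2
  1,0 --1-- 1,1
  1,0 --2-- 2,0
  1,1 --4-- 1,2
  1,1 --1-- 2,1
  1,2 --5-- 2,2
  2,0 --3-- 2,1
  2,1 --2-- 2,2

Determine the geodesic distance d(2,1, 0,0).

Shortest path: 2,1 → 1,1 → 1,0 → 0,0, total weight = 7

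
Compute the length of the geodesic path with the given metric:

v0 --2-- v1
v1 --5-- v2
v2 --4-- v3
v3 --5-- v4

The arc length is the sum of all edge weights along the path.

Arc length = 2 + 5 + 4 + 5 = 16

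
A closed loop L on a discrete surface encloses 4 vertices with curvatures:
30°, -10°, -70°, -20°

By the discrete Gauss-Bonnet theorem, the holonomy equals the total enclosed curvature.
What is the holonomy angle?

Holonomy = total enclosed curvature = 30° + (-10°) + (-70°) + (-20°) = -70°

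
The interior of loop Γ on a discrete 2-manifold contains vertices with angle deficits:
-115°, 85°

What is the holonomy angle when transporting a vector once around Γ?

Holonomy = total enclosed curvature = (-115°) + 85° = -30°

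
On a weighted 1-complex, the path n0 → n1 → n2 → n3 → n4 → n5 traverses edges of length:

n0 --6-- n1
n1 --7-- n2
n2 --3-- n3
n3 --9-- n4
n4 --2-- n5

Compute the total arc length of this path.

Arc length = 6 + 7 + 3 + 9 + 2 = 27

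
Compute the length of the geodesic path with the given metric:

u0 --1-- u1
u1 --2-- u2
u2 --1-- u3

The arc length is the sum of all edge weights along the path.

Arc length = 1 + 2 + 1 = 4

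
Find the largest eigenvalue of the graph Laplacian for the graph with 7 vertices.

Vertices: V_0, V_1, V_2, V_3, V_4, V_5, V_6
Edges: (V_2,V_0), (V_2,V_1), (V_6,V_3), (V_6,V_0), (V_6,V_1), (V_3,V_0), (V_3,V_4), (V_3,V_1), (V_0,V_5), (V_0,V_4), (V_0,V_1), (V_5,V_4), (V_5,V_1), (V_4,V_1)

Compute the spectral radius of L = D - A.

Degrees: deg(V_0) = 6, deg(V_1) = 6, deg(V_2) = 2, deg(V_3) = 4, deg(V_4) = 4, deg(V_5) = 3, deg(V_6) = 3.
L = D − A with rows/columns ordered (V_0, V_1, V_2, V_3, V_4, V_5, V_6):
  [ 6, -1, -1, -1, -1, -1, -1]
  [-1,  6, -1, -1, -1, -1, -1]
  [-1, -1,  2,  0,  0,  0,  0]
  [-1, -1,  0,  4, -1,  0, -1]
  [-1, -1,  0, -1,  4, -1,  0]
  [-1, -1,  0,  0, -1,  3,  0]
  [-1, -1,  0, -1,  0,  0,  3]
Characteristic polynomial: det(λI − L) = λ(λ − 2)(λ² − 8λ + 14)(λ − 4)(λ − 7)².
Roots: λ = 0; (λ − 2) = 0 ⇒ λ = 2; (λ² − 8λ + 14) = 0 ⇒ λ = 4 ± √2 ≈ 2.5858, 5.4142; (λ − 4) = 0 ⇒ λ = 4; (λ − 7) = 0 ⇒ λ = 7 (multiplicity 2).
(Check: the roots sum (with multiplicity) to 28, matching trace L = Σdeg = 2·14 = 28.)
Laplacian eigenvalues: [0.0, 2.0, 2.5858, 4.0, 5.4142, 7.0, 7.0]. Largest eigenvalue (spectral radius) = 7.0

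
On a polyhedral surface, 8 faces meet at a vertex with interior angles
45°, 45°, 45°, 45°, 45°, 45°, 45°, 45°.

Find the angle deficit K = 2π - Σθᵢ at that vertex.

Sum of angles = 360°. K = 360° - 360° = 0°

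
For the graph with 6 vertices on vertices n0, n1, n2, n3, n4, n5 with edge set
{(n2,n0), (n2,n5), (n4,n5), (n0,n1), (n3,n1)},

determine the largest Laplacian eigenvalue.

Degrees: deg(n0) = 2, deg(n1) = 2, deg(n2) = 2, deg(n3) = 1, deg(n4) = 1, deg(n5) = 2.
L = D − A with rows/columns ordered (n0, n1, n2, n3, n4, n5):
  [ 2, -1, -1,  0,  0,  0]
  [-1,  2,  0, -1,  0,  0]
  [-1,  0,  2,  0,  0, -1]
  [ 0, -1,  0,  1,  0,  0]
  [ 0,  0,  0,  0,  1, -1]
  [ 0,  0, -1,  0, -1,  2]
Characteristic polynomial: det(λI − L) = λ(λ² − 4λ + 1)(λ − 1)(λ − 2)(λ − 3).
Roots: λ = 0; (λ² − 4λ + 1) = 0 ⇒ λ = 2 ± √3 ≈ 0.2679, 3.7321; (λ − 1) = 0 ⇒ λ = 1; (λ − 2) = 0 ⇒ λ = 2; (λ − 3) = 0 ⇒ λ = 3.
(Check: the roots sum (with multiplicity) to 10, matching trace L = Σdeg = 2·5 = 10.)
Laplacian eigenvalues: [0.0, 0.2679, 1.0, 2.0, 3.0, 3.7321]. Largest eigenvalue (spectral radius) = 3.7321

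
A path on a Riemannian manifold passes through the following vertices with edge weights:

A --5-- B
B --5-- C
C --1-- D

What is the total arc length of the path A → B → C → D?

Arc length = 5 + 5 + 1 = 11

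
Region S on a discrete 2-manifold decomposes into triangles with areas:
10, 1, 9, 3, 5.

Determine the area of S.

10 + 1 + 9 + 3 + 5 = 28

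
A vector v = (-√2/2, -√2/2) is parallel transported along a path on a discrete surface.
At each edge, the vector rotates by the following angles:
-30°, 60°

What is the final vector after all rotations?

Total rotation: (-30°) + 60° = 30°. Final vector: (-0.2588, -0.9659)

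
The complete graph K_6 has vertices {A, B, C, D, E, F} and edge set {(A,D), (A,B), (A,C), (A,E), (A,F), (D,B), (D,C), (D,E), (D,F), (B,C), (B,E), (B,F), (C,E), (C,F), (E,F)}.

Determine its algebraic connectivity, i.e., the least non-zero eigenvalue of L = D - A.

For the complete graph K_n, L = nI − J (J = all-ones matrix). J has eigenvalues n (once, eigenvector 𝟙) and 0 (multiplicity n−1), so L has eigenvalues 0 (once) and n (multiplicity n−1). Here n = 6: eigenvalue 0 once and 6 with multiplicity 5.
Laplacian eigenvalues: [0.0, 6.0, 6.0, 6.0, 6.0, 6.0]. Algebraic connectivity (smallest non-zero eigenvalue) = 6.0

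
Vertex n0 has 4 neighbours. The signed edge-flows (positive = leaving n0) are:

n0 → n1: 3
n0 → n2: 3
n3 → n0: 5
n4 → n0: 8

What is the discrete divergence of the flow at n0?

Divergence = sum of outgoing flows = 3 + 3 + (-5) + (-8) = -7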